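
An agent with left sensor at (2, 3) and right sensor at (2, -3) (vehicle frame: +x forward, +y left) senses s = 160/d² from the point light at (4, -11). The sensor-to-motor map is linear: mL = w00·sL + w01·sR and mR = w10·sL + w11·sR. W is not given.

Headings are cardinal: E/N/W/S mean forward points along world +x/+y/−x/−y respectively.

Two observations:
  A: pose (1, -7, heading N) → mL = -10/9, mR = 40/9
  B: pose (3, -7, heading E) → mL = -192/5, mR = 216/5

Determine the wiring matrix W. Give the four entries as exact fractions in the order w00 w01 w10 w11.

1/2 -1/2 1 1/2

obs A: pose=(1,-7,N) → sL=20/9, sR=40/9, mL=-10/9, mR=40/9
obs B: pose=(3,-7,E) → sL=16/5, sR=80, mL=-192/5, mR=216/5
sensor matrix S = [[20/9, 40/9], [16/5, 80]]; det S = 1472/9
solve [mL_A; mL_B] = S·[w00; w01] and [mR_A; mR_B] = S·[w10; w11]:
  w00 = 1/2, w01 = -1/2, w10 = 1, w11 = 1/2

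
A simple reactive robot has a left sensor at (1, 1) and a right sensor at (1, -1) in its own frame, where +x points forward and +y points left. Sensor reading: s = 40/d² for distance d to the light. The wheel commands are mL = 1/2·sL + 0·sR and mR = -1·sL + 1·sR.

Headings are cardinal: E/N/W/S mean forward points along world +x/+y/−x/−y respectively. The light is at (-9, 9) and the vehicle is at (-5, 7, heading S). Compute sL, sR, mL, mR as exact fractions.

20/17 20/9 10/17 160/153

left sensor world pos  = (-4, 6); dL² = 34
right sensor world pos = (-6, 6); dR² = 18
sL = 40/34 = 20/17
sR = 40/18 = 20/9
mL = 1/2·sL + 0·sR = 10/17
mR = -1·sL + 1·sR = 160/153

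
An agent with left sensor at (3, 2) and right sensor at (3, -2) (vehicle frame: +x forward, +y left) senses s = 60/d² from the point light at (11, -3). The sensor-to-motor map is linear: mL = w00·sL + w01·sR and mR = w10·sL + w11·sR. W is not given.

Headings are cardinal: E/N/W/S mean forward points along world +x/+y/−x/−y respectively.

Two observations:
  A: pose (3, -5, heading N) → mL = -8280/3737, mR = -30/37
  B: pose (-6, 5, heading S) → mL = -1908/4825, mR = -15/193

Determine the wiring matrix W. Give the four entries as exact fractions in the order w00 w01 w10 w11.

-1 -1 0 -1/2

obs A: pose=(3,-5,N) → sL=60/101, sR=60/37, mL=-8280/3737, mR=-30/37
obs B: pose=(-6,5,S) → sL=6/25, sR=30/193, mL=-1908/4825, mR=-15/193
sensor matrix S = [[60/101, 60/37], [6/25, 30/193]]; det S = -1070496/3606205
solve [mL_A; mL_B] = S·[w00; w01] and [mR_A; mR_B] = S·[w10; w11]:
  w00 = -1, w01 = -1, w10 = 0, w11 = -1/2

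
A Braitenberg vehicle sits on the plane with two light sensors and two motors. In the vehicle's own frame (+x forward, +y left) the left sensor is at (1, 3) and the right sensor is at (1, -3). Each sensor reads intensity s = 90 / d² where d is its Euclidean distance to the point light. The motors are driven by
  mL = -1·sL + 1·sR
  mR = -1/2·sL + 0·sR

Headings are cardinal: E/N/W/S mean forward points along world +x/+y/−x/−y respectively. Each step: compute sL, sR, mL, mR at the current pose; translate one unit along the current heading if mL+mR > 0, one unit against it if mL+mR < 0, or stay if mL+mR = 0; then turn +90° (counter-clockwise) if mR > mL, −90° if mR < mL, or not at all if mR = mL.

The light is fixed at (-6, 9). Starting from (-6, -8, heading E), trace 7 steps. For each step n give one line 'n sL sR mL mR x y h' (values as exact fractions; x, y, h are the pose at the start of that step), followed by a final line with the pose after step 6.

0 90/197 90/401 -18360/78997 -45/197 -6 -8 E
1 45/136 9/26 27/1768 -45/272 -7 -8 N
2 2/5 10/49 -48/245 -1/5 -7 -9 E
3 45/181 45/193 -540/34933 -45/362 -8 -9 S
4 90/409 18/41 3672/16769 -45/409 -8 -8 W
5 45/146 45/128 405/9344 -45/292 -9 -8 N
6 90/229 18/89 -3888/20381 -45/229 -9 -9 E
final -10 -9 S

n=0: pose=(-6,-8,E); sL=90/197, sR=90/401; mL=-18360/78997, mR=-45/197; mL+mR=-36405/78997 → advance -1; mR−mL=315/78997 → turn +1·90°
n=1: pose=(-7,-8,N); sL=45/136, sR=9/26; mL=27/1768, mR=-45/272; mL+mR=-531/3536 → advance -1; mR−mL=-639/3536 → turn -1·90°
n=2: pose=(-7,-9,E); sL=2/5, sR=10/49; mL=-48/245, mR=-1/5; mL+mR=-97/245 → advance -1; mR−mL=-1/245 → turn -1·90°
n=3: pose=(-8,-9,S); sL=45/181, sR=45/193; mL=-540/34933, mR=-45/362; mL+mR=-9765/69866 → advance -1; mR−mL=-7605/69866 → turn -1·90°
n=4: pose=(-8,-8,W); sL=90/409, sR=18/41; mL=3672/16769, mR=-45/409; mL+mR=1827/16769 → advance +1; mR−mL=-5517/16769 → turn -1·90°
n=5: pose=(-9,-8,N); sL=45/146, sR=45/128; mL=405/9344, mR=-45/292; mL+mR=-1035/9344 → advance -1; mR−mL=-1845/9344 → turn -1·90°
n=6: pose=(-9,-9,E); sL=90/229, sR=18/89; mL=-3888/20381, mR=-45/229; mL+mR=-7893/20381 → advance -1; mR−mL=-117/20381 → turn -1·90°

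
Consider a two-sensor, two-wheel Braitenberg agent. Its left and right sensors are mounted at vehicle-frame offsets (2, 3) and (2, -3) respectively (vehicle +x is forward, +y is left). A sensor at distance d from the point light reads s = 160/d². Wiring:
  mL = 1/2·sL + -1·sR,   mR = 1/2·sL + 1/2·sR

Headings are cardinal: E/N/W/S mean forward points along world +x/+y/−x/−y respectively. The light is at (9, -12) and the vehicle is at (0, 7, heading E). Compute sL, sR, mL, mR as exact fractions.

left sensor world pos  = (2, 10); dL² = 533
right sensor world pos = (2, 4); dR² = 305
sL = 160/533 = 160/533
sR = 160/305 = 32/61
mL = 1/2·sL + -1·sR = -12176/32513
mR = 1/2·sL + 1/2·sR = 13408/32513

160/533 32/61 -12176/32513 13408/32513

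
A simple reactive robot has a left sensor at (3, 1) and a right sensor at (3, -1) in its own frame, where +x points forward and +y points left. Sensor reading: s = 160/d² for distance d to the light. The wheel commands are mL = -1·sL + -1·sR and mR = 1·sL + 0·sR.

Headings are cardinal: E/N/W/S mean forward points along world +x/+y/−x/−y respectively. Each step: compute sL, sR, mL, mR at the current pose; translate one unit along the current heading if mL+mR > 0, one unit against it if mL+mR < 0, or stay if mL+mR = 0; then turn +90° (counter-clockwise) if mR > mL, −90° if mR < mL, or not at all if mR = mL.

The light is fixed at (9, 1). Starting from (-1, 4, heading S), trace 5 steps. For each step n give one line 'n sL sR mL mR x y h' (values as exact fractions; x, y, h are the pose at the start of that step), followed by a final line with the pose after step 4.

n=0: pose=(-1,4,S); sL=160/81, sR=160/121; mL=-32320/9801, mR=160/81; mL+mR=-160/121 → advance -1; mR−mL=51680/9801 → turn +1·90°
n=1: pose=(-1,5,E); sL=80/37, sR=80/29; mL=-5280/1073, mR=80/37; mL+mR=-80/29 → advance -1; mR−mL=7600/1073 → turn +1·90°
n=2: pose=(-2,5,N); sL=160/193, sR=160/149; mL=-54720/28757, mR=160/193; mL+mR=-160/149 → advance -1; mR−mL=78560/28757 → turn +1·90°
n=3: pose=(-2,4,W); sL=4/5, sR=40/53; mL=-412/265, mR=4/5; mL+mR=-40/53 → advance -1; mR−mL=624/265 → turn +1·90°
n=4: pose=(-1,4,S); sL=160/81, sR=160/121; mL=-32320/9801, mR=160/81; mL+mR=-160/121 → advance -1; mR−mL=51680/9801 → turn +1·90°

0 160/81 160/121 -32320/9801 160/81 -1 4 S
1 80/37 80/29 -5280/1073 80/37 -1 5 E
2 160/193 160/149 -54720/28757 160/193 -2 5 N
3 4/5 40/53 -412/265 4/5 -2 4 W
4 160/81 160/121 -32320/9801 160/81 -1 4 S
final -1 5 E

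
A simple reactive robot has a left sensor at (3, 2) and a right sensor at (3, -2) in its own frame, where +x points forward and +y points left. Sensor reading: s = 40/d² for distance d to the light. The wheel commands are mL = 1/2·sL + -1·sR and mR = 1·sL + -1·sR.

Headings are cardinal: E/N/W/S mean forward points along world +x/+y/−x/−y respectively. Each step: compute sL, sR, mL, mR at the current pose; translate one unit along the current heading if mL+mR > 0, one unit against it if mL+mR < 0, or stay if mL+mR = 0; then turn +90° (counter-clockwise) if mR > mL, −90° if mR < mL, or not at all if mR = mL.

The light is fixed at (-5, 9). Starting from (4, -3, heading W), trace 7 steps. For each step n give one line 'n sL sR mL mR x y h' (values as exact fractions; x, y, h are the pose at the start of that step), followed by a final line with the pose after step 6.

0 5/29 5/17 -205/986 -60/493 4 -3 W
1 40/369 40/289 -8980/106641 -3200/106641 5 -3 S
2 4/25 20/169 -162/4225 176/4225 5 -2 E
3 8/29 40/233 -228/6757 704/6757 6 -2 N
4 5/26 5/16 -45/208 -25/208 6 -1 W
5 8/73 40/269 -1844/19637 -768/19637 7 -1 S
6 20/137 20/173 -1010/23701 720/23701 7 0 E
final 6 0 N

n=0: pose=(4,-3,W); sL=5/29, sR=5/17; mL=-205/986, mR=-60/493; mL+mR=-325/986 → advance -1; mR−mL=5/58 → turn +1·90°
n=1: pose=(5,-3,S); sL=40/369, sR=40/289; mL=-8980/106641, mR=-3200/106641; mL+mR=-4060/35547 → advance -1; mR−mL=20/369 → turn +1·90°
n=2: pose=(5,-2,E); sL=4/25, sR=20/169; mL=-162/4225, mR=176/4225; mL+mR=14/4225 → advance +1; mR−mL=2/25 → turn +1·90°
n=3: pose=(6,-2,N); sL=8/29, sR=40/233; mL=-228/6757, mR=704/6757; mL+mR=476/6757 → advance +1; mR−mL=4/29 → turn +1·90°
n=4: pose=(6,-1,W); sL=5/26, sR=5/16; mL=-45/208, mR=-25/208; mL+mR=-35/104 → advance -1; mR−mL=5/52 → turn +1·90°
n=5: pose=(7,-1,S); sL=8/73, sR=40/269; mL=-1844/19637, mR=-768/19637; mL+mR=-2612/19637 → advance -1; mR−mL=4/73 → turn +1·90°
n=6: pose=(7,0,E); sL=20/137, sR=20/173; mL=-1010/23701, mR=720/23701; mL+mR=-290/23701 → advance -1; mR−mL=10/137 → turn +1·90°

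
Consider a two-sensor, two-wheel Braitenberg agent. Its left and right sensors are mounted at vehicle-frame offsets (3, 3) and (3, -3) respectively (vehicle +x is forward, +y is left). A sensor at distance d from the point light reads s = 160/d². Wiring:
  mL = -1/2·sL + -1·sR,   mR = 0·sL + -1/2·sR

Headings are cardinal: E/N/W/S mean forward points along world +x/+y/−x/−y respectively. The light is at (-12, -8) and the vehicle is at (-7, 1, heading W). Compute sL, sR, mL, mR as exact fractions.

left sensor world pos  = (-10, -2); dL² = 40
right sensor world pos = (-10, 4); dR² = 148
sL = 160/40 = 4
sR = 160/148 = 40/37
mL = -1/2·sL + -1·sR = -114/37
mR = 0·sL + -1/2·sR = -20/37

4 40/37 -114/37 -20/37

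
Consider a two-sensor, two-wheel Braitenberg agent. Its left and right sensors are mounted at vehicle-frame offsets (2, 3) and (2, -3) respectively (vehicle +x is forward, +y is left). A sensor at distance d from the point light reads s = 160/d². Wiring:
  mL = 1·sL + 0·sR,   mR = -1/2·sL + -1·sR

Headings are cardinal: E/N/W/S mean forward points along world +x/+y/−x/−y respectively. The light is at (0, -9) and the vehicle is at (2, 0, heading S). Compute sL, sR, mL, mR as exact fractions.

left sensor world pos  = (5, -2); dL² = 74
right sensor world pos = (-1, -2); dR² = 50
sL = 160/74 = 80/37
sR = 160/50 = 16/5
mL = 1·sL + 0·sR = 80/37
mR = -1/2·sL + -1·sR = -792/185

80/37 16/5 80/37 -792/185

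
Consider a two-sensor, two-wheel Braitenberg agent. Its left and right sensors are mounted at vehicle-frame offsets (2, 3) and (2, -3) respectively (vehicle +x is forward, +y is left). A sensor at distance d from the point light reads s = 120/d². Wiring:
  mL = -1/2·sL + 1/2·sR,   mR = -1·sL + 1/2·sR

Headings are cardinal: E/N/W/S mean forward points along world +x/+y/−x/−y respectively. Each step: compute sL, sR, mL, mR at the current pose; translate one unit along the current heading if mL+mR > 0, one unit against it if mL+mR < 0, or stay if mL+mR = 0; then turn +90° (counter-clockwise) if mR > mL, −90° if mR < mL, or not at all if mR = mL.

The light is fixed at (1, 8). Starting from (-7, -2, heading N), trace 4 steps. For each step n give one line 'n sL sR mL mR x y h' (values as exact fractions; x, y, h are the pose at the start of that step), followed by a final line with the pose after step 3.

0 24/37 120/89 1152/3293 84/3293 -7 -2 N
1 5/3 2/3 -1/2 -4/3 -7 -1 E
2 120/157 24/53 -1296/8321 -4476/8321 -8 -1 S
3 60/121 60/73 1440/8833 -750/8833 -8 0 W
final -9 0 N

n=0: pose=(-7,-2,N); sL=24/37, sR=120/89; mL=1152/3293, mR=84/3293; mL+mR=1236/3293 → advance +1; mR−mL=-12/37 → turn -1·90°
n=1: pose=(-7,-1,E); sL=5/3, sR=2/3; mL=-1/2, mR=-4/3; mL+mR=-11/6 → advance -1; mR−mL=-5/6 → turn -1·90°
n=2: pose=(-8,-1,S); sL=120/157, sR=24/53; mL=-1296/8321, mR=-4476/8321; mL+mR=-5772/8321 → advance -1; mR−mL=-60/157 → turn -1·90°
n=3: pose=(-8,0,W); sL=60/121, sR=60/73; mL=1440/8833, mR=-750/8833; mL+mR=690/8833 → advance +1; mR−mL=-30/121 → turn -1·90°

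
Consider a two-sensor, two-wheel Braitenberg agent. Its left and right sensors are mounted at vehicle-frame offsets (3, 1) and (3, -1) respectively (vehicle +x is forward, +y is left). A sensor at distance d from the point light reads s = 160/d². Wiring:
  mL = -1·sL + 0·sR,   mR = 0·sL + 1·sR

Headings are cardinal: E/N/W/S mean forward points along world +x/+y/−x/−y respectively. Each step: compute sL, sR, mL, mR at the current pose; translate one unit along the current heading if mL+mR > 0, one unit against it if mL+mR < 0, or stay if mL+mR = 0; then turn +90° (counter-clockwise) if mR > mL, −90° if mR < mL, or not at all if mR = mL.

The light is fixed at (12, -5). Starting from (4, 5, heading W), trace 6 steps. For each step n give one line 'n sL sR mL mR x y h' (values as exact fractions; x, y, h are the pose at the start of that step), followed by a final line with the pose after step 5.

0 80/101 80/121 -80/101 80/121 4 5 W
1 32/17 160/113 -32/17 160/113 5 5 S
2 1 40/29 -1 40/29 5 6 E
3 32/49 160/221 -32/49 160/221 6 6 N
4 80/101 16/25 -80/101 16/25 6 7 W
5 160/97 160/117 -160/97 160/117 7 7 S
final 7 8 E

n=0: pose=(4,5,W); sL=80/101, sR=80/121; mL=-80/101, mR=80/121; mL+mR=-1600/12221 → advance -1; mR−mL=17760/12221 → turn +1·90°
n=1: pose=(5,5,S); sL=32/17, sR=160/113; mL=-32/17, mR=160/113; mL+mR=-896/1921 → advance -1; mR−mL=6336/1921 → turn +1·90°
n=2: pose=(5,6,E); sL=1, sR=40/29; mL=-1, mR=40/29; mL+mR=11/29 → advance +1; mR−mL=69/29 → turn +1·90°
n=3: pose=(6,6,N); sL=32/49, sR=160/221; mL=-32/49, mR=160/221; mL+mR=768/10829 → advance +1; mR−mL=14912/10829 → turn +1·90°
n=4: pose=(6,7,W); sL=80/101, sR=16/25; mL=-80/101, mR=16/25; mL+mR=-384/2525 → advance -1; mR−mL=3616/2525 → turn +1·90°
n=5: pose=(7,7,S); sL=160/97, sR=160/117; mL=-160/97, mR=160/117; mL+mR=-3200/11349 → advance -1; mR−mL=34240/11349 → turn +1·90°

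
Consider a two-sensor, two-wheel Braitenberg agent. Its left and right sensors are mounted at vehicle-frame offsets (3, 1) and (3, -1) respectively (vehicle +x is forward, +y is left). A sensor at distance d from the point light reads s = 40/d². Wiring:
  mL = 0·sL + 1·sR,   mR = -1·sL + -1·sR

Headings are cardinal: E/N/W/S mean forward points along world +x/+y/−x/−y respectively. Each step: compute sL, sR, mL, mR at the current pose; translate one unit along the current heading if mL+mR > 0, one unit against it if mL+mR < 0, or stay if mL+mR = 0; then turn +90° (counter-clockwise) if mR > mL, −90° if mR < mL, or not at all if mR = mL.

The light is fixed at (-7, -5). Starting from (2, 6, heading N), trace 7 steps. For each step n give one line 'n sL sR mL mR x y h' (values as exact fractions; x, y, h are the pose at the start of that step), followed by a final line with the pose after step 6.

n=0: pose=(2,6,N); sL=2/13, sR=5/37; mL=5/37, mR=-139/481; mL+mR=-2/13 → advance -1; mR−mL=-204/481 → turn -1·90°
n=1: pose=(2,5,E); sL=8/53, sR=8/45; mL=8/45, mR=-784/2385; mL+mR=-8/53 → advance -1; mR−mL=-1208/2385 → turn -1·90°
n=2: pose=(1,5,S); sL=4/13, sR=20/49; mL=20/49, mR=-456/637; mL+mR=-4/13 → advance -1; mR−mL=-716/637 → turn -1·90°
n=3: pose=(1,6,W); sL=8/25, sR=40/169; mL=40/169, mR=-2352/4225; mL+mR=-8/25 → advance -1; mR−mL=-3352/4225 → turn -1·90°
n=4: pose=(2,6,N); sL=2/13, sR=5/37; mL=5/37, mR=-139/481; mL+mR=-2/13 → advance -1; mR−mL=-204/481 → turn -1·90°
n=5: pose=(2,5,E); sL=8/53, sR=8/45; mL=8/45, mR=-784/2385; mL+mR=-8/53 → advance -1; mR−mL=-1208/2385 → turn -1·90°
n=6: pose=(1,5,S); sL=4/13, sR=20/49; mL=20/49, mR=-456/637; mL+mR=-4/13 → advance -1; mR−mL=-716/637 → turn -1·90°

0 2/13 5/37 5/37 -139/481 2 6 N
1 8/53 8/45 8/45 -784/2385 2 5 E
2 4/13 20/49 20/49 -456/637 1 5 S
3 8/25 40/169 40/169 -2352/4225 1 6 W
4 2/13 5/37 5/37 -139/481 2 6 N
5 8/53 8/45 8/45 -784/2385 2 5 E
6 4/13 20/49 20/49 -456/637 1 5 S
final 1 6 W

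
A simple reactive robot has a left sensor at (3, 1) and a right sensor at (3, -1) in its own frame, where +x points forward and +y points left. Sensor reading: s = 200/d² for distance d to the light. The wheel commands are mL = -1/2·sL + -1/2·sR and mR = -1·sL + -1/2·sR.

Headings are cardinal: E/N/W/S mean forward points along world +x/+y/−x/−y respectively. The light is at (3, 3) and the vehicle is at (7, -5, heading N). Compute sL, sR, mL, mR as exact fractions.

100/17 4 -84/17 -134/17

left sensor world pos  = (6, -2); dL² = 34
right sensor world pos = (8, -2); dR² = 50
sL = 200/34 = 100/17
sR = 200/50 = 4
mL = -1/2·sL + -1/2·sR = -84/17
mR = -1·sL + -1/2·sR = -134/17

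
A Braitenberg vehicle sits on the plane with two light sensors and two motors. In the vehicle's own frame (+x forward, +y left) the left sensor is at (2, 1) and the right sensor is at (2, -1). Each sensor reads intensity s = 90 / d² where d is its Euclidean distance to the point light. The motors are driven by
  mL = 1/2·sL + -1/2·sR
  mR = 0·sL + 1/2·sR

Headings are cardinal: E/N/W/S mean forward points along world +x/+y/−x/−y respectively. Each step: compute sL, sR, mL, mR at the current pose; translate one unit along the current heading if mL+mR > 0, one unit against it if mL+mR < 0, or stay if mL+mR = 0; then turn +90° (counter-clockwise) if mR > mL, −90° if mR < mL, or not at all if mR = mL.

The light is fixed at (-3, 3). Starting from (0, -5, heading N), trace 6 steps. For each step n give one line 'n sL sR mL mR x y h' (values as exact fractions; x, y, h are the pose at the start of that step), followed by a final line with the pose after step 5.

0 9/4 45/26 27/104 45/52 0 -5 N
1 18/13 90/37 -252/481 45/37 0 -4 W
2 1 45/41 -2/41 45/82 -1 -4 S
3 18/13 90/97 288/1261 45/97 -1 -5 E
4 9/4 45/26 27/104 45/52 0 -5 N
5 18/13 90/37 -252/481 45/37 0 -4 W
final -1 -4 S

n=0: pose=(0,-5,N); sL=9/4, sR=45/26; mL=27/104, mR=45/52; mL+mR=9/8 → advance +1; mR−mL=63/104 → turn +1·90°
n=1: pose=(0,-4,W); sL=18/13, sR=90/37; mL=-252/481, mR=45/37; mL+mR=9/13 → advance +1; mR−mL=837/481 → turn +1·90°
n=2: pose=(-1,-4,S); sL=1, sR=45/41; mL=-2/41, mR=45/82; mL+mR=1/2 → advance +1; mR−mL=49/82 → turn +1·90°
n=3: pose=(-1,-5,E); sL=18/13, sR=90/97; mL=288/1261, mR=45/97; mL+mR=9/13 → advance +1; mR−mL=297/1261 → turn +1·90°
n=4: pose=(0,-5,N); sL=9/4, sR=45/26; mL=27/104, mR=45/52; mL+mR=9/8 → advance +1; mR−mL=63/104 → turn +1·90°
n=5: pose=(0,-4,W); sL=18/13, sR=90/37; mL=-252/481, mR=45/37; mL+mR=9/13 → advance +1; mR−mL=837/481 → turn +1·90°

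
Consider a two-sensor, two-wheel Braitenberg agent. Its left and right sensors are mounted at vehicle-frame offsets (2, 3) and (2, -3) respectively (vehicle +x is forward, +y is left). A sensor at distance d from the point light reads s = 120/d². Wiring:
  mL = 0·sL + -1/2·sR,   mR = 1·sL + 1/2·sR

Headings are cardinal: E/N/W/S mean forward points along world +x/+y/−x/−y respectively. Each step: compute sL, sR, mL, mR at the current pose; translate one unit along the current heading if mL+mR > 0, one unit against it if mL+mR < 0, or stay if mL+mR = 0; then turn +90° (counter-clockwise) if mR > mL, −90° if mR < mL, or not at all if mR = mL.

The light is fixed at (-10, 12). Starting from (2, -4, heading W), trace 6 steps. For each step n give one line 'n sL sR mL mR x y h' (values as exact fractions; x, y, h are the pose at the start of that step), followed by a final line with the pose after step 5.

0 120/461 120/269 -60/269 59940/124009 2 -4 W
1 3/13 30/97 -15/97 486/1261 1 -4 S
2 24/73 120/569 -60/569 18036/41537 1 -5 E
3 20/51 4/15 -2/15 134/255 2 -5 N
4 120/461 120/269 -60/269 59940/124009 2 -4 W
5 3/13 30/97 -15/97 486/1261 1 -4 S
final 1 -5 E

n=0: pose=(2,-4,W); sL=120/461, sR=120/269; mL=-60/269, mR=59940/124009; mL+mR=120/461 → advance +1; mR−mL=87600/124009 → turn +1·90°
n=1: pose=(1,-4,S); sL=3/13, sR=30/97; mL=-15/97, mR=486/1261; mL+mR=3/13 → advance +1; mR−mL=681/1261 → turn +1·90°
n=2: pose=(1,-5,E); sL=24/73, sR=120/569; mL=-60/569, mR=18036/41537; mL+mR=24/73 → advance +1; mR−mL=22416/41537 → turn +1·90°
n=3: pose=(2,-5,N); sL=20/51, sR=4/15; mL=-2/15, mR=134/255; mL+mR=20/51 → advance +1; mR−mL=56/85 → turn +1·90°
n=4: pose=(2,-4,W); sL=120/461, sR=120/269; mL=-60/269, mR=59940/124009; mL+mR=120/461 → advance +1; mR−mL=87600/124009 → turn +1·90°
n=5: pose=(1,-4,S); sL=3/13, sR=30/97; mL=-15/97, mR=486/1261; mL+mR=3/13 → advance +1; mR−mL=681/1261 → turn +1·90°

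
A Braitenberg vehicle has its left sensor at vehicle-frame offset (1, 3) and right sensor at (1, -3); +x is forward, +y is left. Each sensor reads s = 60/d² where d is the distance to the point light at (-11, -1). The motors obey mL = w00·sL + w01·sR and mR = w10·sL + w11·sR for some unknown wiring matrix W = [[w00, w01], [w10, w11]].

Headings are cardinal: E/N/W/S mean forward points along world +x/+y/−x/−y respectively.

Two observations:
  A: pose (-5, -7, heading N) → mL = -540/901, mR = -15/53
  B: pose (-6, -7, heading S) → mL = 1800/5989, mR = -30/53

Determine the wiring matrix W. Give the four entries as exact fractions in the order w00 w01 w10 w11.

-1/2 1/2 0 -1/2

obs A: pose=(-5,-7,N) → sL=30/17, sR=30/53, mL=-540/901, mR=-15/53
obs B: pose=(-6,-7,S) → sL=60/113, sR=60/53, mL=1800/5989, mR=-30/53
sensor matrix S = [[30/17, 30/53], [60/113, 60/53]]; det S = 172800/101813
solve [mL_A; mL_B] = S·[w00; w01] and [mR_A; mR_B] = S·[w10; w11]:
  w00 = -1/2, w01 = 1/2, w10 = 0, w11 = -1/2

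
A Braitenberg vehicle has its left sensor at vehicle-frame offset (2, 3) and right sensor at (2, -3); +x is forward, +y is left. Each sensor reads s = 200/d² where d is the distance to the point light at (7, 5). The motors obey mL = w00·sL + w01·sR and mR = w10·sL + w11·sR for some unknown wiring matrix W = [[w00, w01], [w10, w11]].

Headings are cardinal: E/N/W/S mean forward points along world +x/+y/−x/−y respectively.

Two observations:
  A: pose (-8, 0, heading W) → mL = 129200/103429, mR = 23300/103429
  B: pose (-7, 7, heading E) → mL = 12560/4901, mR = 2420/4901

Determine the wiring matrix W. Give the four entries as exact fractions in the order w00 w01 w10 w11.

obs A: pose=(-8,0,W) → sL=200/353, sR=200/293, mL=129200/103429, mR=23300/103429
obs B: pose=(-7,7,E) → sL=200/169, sR=40/29, mL=12560/4901, mR=2420/4901
sensor matrix S = [[200/353, 200/293], [200/169, 40/29]]; det S = -13344000/506905529
solve [mL_A; mL_B] = S·[w00; w01] and [mR_A; mR_B] = S·[w10; w11]:
  w00 = 1, w01 = 1, w10 = 1, w11 = -1/2

1 1 1 -1/2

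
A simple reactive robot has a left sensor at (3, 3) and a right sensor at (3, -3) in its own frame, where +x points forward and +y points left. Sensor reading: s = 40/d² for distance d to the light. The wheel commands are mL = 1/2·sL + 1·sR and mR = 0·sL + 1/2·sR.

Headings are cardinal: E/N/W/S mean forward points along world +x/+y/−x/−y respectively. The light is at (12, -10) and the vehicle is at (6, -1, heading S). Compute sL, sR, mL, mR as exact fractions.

8/9 40/117 92/117 20/117

left sensor world pos  = (9, -4); dL² = 45
right sensor world pos = (3, -4); dR² = 117
sL = 40/45 = 8/9
sR = 40/117 = 40/117
mL = 1/2·sL + 1·sR = 92/117
mR = 0·sL + 1/2·sR = 20/117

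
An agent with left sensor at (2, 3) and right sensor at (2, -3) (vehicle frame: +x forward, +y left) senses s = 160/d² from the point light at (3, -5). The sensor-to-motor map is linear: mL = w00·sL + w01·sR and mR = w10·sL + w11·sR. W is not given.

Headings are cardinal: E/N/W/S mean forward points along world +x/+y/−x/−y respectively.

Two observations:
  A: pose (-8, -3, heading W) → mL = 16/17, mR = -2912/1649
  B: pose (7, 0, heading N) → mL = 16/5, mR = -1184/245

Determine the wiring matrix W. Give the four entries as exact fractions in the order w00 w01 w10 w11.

1 0 -1 -1

obs A: pose=(-8,-3,W) → sL=16/17, sR=80/97, mL=16/17, mR=-2912/1649
obs B: pose=(7,0,N) → sL=16/5, sR=80/49, mL=16/5, mR=-1184/245
sensor matrix S = [[16/17, 80/97], [16/5, 80/49]]; det S = -89088/80801
solve [mL_A; mL_B] = S·[w00; w01] and [mR_A; mR_B] = S·[w10; w11]:
  w00 = 1, w01 = 0, w10 = -1, w11 = -1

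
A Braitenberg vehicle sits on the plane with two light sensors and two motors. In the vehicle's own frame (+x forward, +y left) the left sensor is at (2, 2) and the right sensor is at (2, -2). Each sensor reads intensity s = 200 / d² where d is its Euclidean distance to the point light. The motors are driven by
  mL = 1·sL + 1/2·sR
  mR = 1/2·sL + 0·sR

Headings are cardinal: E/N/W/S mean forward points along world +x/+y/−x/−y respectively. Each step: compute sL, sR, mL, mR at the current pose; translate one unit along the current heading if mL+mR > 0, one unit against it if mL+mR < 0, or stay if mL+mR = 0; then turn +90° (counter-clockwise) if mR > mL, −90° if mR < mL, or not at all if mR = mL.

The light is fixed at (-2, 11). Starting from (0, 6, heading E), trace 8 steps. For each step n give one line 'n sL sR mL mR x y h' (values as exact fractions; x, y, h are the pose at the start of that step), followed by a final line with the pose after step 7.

n=0: pose=(0,6,E); sL=8, sR=40/13; mL=124/13, mR=4; mL+mR=176/13 → advance +1; mR−mL=-72/13 → turn -1·90°
n=1: pose=(1,6,S); sL=100/37, sR=4; mL=174/37, mR=50/37; mL+mR=224/37 → advance +1; mR−mL=-124/37 → turn -1·90°
n=2: pose=(1,5,W); sL=40/13, sR=200/17; mL=1980/221, mR=20/13; mL+mR=2320/221 → advance +1; mR−mL=-1640/221 → turn -1·90°
n=3: pose=(0,5,N); sL=25/2, sR=25/4; mL=125/8, mR=25/4; mL+mR=175/8 → advance +1; mR−mL=-75/8 → turn -1·90°
n=4: pose=(0,6,E); sL=8, sR=40/13; mL=124/13, mR=4; mL+mR=176/13 → advance +1; mR−mL=-72/13 → turn -1·90°
n=5: pose=(1,6,S); sL=100/37, sR=4; mL=174/37, mR=50/37; mL+mR=224/37 → advance +1; mR−mL=-124/37 → turn -1·90°
n=6: pose=(1,5,W); sL=40/13, sR=200/17; mL=1980/221, mR=20/13; mL+mR=2320/221 → advance +1; mR−mL=-1640/221 → turn -1·90°
n=7: pose=(0,5,N); sL=25/2, sR=25/4; mL=125/8, mR=25/4; mL+mR=175/8 → advance +1; mR−mL=-75/8 → turn -1·90°

0 8 40/13 124/13 4 0 6 E
1 100/37 4 174/37 50/37 1 6 S
2 40/13 200/17 1980/221 20/13 1 5 W
3 25/2 25/4 125/8 25/4 0 5 N
4 8 40/13 124/13 4 0 6 E
5 100/37 4 174/37 50/37 1 6 S
6 40/13 200/17 1980/221 20/13 1 5 W
7 25/2 25/4 125/8 25/4 0 5 N
final 0 6 E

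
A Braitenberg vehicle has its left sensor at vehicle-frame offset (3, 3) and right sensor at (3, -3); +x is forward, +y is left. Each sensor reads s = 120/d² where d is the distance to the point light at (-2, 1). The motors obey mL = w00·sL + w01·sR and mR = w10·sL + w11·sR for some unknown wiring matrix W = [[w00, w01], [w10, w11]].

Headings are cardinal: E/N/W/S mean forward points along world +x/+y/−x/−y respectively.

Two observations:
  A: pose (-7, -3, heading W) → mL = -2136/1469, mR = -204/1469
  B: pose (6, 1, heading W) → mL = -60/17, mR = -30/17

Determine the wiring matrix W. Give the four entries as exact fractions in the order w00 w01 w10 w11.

obs A: pose=(-7,-3,W) → sL=120/113, sR=24/13, mL=-2136/1469, mR=-204/1469
obs B: pose=(6,1,W) → sL=60/17, sR=60/17, mL=-60/17, mR=-30/17
sensor matrix S = [[120/113, 24/13], [60/17, 60/17]]; det S = -69120/24973
solve [mL_A; mL_B] = S·[w00; w01] and [mR_A; mR_B] = S·[w10; w11]:
  w00 = -1/2, w01 = -1/2, w10 = -1, w11 = 1/2

-1/2 -1/2 -1 1/2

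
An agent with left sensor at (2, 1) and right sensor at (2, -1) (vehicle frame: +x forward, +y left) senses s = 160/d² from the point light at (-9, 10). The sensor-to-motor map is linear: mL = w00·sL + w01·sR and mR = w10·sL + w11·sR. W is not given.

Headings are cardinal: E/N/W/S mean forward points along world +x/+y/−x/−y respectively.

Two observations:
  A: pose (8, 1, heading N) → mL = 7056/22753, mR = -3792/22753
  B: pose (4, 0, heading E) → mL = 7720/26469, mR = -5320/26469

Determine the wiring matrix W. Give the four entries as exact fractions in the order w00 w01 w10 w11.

1 -1/2 1/2 -1

obs A: pose=(8,1,N) → sL=32/61, sR=160/373, mL=7056/22753, mR=-3792/22753
obs B: pose=(4,0,E) → sL=80/153, sR=80/173, mL=7720/26469, mR=-5320/26469
sensor matrix S = [[32/61, 160/373], [80/153, 80/173]]; det S = 11018240/602249157
solve [mL_A; mL_B] = S·[w00; w01] and [mR_A; mR_B] = S·[w10; w11]:
  w00 = 1, w01 = -1/2, w10 = 1/2, w11 = -1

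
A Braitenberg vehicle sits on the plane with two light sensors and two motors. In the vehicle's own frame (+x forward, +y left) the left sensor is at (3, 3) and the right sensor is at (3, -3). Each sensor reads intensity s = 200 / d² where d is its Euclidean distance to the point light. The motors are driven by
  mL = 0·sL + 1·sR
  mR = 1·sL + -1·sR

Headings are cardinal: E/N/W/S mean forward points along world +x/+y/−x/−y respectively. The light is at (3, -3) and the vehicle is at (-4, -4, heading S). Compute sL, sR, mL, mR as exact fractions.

left sensor world pos  = (-1, -7); dL² = 32
right sensor world pos = (-7, -7); dR² = 116
sL = 200/32 = 25/4
sR = 200/116 = 50/29
mL = 0·sL + 1·sR = 50/29
mR = 1·sL + -1·sR = 525/116

25/4 50/29 50/29 525/116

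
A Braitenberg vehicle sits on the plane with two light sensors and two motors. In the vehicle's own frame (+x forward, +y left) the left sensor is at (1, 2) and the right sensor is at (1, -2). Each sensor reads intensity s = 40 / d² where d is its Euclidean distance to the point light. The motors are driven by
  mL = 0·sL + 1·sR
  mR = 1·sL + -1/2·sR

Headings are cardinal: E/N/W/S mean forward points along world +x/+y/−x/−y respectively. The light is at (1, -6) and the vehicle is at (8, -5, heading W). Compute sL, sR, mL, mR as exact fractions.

left sensor world pos  = (7, -7); dL² = 37
right sensor world pos = (7, -3); dR² = 45
sL = 40/37 = 40/37
sR = 40/45 = 8/9
mL = 0·sL + 1·sR = 8/9
mR = 1·sL + -1/2·sR = 212/333

40/37 8/9 8/9 212/333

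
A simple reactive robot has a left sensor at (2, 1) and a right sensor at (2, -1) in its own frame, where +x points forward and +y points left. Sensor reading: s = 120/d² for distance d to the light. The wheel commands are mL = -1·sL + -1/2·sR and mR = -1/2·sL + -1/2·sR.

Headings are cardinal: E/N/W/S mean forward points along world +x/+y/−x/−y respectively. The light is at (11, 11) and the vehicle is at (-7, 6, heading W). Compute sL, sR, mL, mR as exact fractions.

30/109 15/52 -4755/11336 -3195/11336

left sensor world pos  = (-9, 5); dL² = 436
right sensor world pos = (-9, 7); dR² = 416
sL = 120/436 = 30/109
sR = 120/416 = 15/52
mL = -1·sL + -1/2·sR = -4755/11336
mR = -1/2·sL + -1/2·sR = -3195/11336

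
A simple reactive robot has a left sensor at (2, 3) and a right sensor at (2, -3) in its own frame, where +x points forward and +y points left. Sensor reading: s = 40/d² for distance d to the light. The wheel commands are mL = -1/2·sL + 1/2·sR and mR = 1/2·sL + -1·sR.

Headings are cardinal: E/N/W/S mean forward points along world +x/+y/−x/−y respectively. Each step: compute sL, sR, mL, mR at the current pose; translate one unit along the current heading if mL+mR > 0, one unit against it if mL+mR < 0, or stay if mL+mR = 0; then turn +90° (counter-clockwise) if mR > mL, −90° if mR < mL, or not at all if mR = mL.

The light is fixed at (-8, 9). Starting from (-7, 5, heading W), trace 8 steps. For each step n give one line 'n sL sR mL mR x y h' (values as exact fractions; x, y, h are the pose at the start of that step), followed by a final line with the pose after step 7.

n=0: pose=(-7,5,W); sL=4/5, sR=20; mL=48/5, mR=-98/5; mL+mR=-10 → advance -1; mR−mL=-146/5 → turn -1·90°
n=1: pose=(-6,5,N); sL=8, sR=40/29; mL=-96/29, mR=76/29; mL+mR=-20/29 → advance -1; mR−mL=172/29 → turn +1·90°
n=2: pose=(-6,4,W); sL=5/8, sR=10; mL=75/16, mR=-155/16; mL+mR=-5 → advance -1; mR−mL=-115/8 → turn -1·90°
n=3: pose=(-5,4,N); sL=40/9, sR=8/9; mL=-16/9, mR=4/3; mL+mR=-4/9 → advance -1; mR−mL=28/9 → turn +1·90°
n=4: pose=(-5,3,W); sL=20/41, sR=4; mL=72/41, mR=-154/41; mL+mR=-2 → advance -1; mR−mL=-226/41 → turn -1·90°
n=5: pose=(-4,3,N); sL=40/17, sR=8/13; mL=-192/221, mR=124/221; mL+mR=-4/13 → advance -1; mR−mL=316/221 → turn +1·90°
n=6: pose=(-4,2,W); sL=5/13, sR=2; mL=21/26, mR=-47/26; mL+mR=-1 → advance -1; mR−mL=-34/13 → turn -1·90°
n=7: pose=(-3,2,N); sL=40/29, sR=40/89; mL=-1200/2581, mR=620/2581; mL+mR=-20/89 → advance -1; mR−mL=1820/2581 → turn +1·90°

0 4/5 20 48/5 -98/5 -7 5 W
1 8 40/29 -96/29 76/29 -6 5 N
2 5/8 10 75/16 -155/16 -6 4 W
3 40/9 8/9 -16/9 4/3 -5 4 N
4 20/41 4 72/41 -154/41 -5 3 W
5 40/17 8/13 -192/221 124/221 -4 3 N
6 5/13 2 21/26 -47/26 -4 2 W
7 40/29 40/89 -1200/2581 620/2581 -3 2 N
final -3 1 W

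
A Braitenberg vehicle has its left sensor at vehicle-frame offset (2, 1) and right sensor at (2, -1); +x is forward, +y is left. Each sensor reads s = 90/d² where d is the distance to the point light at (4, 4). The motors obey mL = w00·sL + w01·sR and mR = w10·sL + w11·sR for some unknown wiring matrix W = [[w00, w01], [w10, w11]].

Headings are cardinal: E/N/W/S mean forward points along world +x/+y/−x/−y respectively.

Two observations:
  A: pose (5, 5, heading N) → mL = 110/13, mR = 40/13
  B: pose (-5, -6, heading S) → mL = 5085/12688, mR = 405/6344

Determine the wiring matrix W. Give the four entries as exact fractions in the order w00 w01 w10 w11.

obs A: pose=(5,5,N) → sL=10, sR=90/13, mL=110/13, mR=40/13
obs B: pose=(-5,-6,S) → sL=45/104, sR=45/122, mL=5085/12688, mR=405/6344
sensor matrix S = [[10, 90/13], [45/104, 45/122]]; det S = 28575/41236
solve [mL_A; mL_B] = S·[w00; w01] and [mR_A; mR_B] = S·[w10; w11]:
  w00 = 1/2, w01 = 1/2, w10 = 1, w11 = -1

1/2 1/2 1 -1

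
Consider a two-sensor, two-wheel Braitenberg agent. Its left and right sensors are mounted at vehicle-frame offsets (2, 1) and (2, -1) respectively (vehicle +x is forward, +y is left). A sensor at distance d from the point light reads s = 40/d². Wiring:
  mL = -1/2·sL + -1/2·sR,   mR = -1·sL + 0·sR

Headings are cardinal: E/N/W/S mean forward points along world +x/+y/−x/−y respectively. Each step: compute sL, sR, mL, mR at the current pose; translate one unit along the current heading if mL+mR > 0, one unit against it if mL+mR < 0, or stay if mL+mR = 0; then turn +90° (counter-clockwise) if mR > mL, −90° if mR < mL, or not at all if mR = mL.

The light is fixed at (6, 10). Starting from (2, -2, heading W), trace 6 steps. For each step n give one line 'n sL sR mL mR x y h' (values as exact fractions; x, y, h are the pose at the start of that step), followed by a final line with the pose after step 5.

0 8/41 40/157 -1448/6437 -8/41 2 -2 W
1 1/5 10/53 -103/530 -1/5 3 -2 S
2 40/169 8/25 -1176/4225 -40/169 3 -1 W
3 4/17 20/89 -348/1513 -4/17 4 -1 S
4 40/137 40/97 -4680/13289 -40/137 4 0 W
5 5/18 10/37 -365/1332 -5/18 5 0 S
final 5 1 W

n=0: pose=(2,-2,W); sL=8/41, sR=40/157; mL=-1448/6437, mR=-8/41; mL+mR=-2704/6437 → advance -1; mR−mL=192/6437 → turn +1·90°
n=1: pose=(3,-2,S); sL=1/5, sR=10/53; mL=-103/530, mR=-1/5; mL+mR=-209/530 → advance -1; mR−mL=-3/530 → turn -1·90°
n=2: pose=(3,-1,W); sL=40/169, sR=8/25; mL=-1176/4225, mR=-40/169; mL+mR=-2176/4225 → advance -1; mR−mL=176/4225 → turn +1·90°
n=3: pose=(4,-1,S); sL=4/17, sR=20/89; mL=-348/1513, mR=-4/17; mL+mR=-704/1513 → advance -1; mR−mL=-8/1513 → turn -1·90°
n=4: pose=(4,0,W); sL=40/137, sR=40/97; mL=-4680/13289, mR=-40/137; mL+mR=-8560/13289 → advance -1; mR−mL=800/13289 → turn +1·90°
n=5: pose=(5,0,S); sL=5/18, sR=10/37; mL=-365/1332, mR=-5/18; mL+mR=-245/444 → advance -1; mR−mL=-5/1332 → turn -1·90°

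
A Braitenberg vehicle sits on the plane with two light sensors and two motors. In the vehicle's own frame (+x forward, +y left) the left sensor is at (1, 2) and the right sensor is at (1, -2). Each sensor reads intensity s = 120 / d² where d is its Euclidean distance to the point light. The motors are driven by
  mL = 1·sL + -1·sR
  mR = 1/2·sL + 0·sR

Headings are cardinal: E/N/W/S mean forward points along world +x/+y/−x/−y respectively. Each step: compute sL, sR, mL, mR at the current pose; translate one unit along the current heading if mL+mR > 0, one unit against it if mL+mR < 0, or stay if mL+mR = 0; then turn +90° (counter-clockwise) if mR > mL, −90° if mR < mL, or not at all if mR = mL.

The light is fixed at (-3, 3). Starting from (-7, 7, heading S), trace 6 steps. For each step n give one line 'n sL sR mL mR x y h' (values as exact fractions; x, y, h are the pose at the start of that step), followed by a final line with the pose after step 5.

n=0: pose=(-7,7,S); sL=120/13, sR=8/3; mL=256/39, mR=60/13; mL+mR=436/39 → advance +1; mR−mL=-76/39 → turn -1·90°
n=1: pose=(-7,6,W); sL=60/13, sR=12/5; mL=144/65, mR=30/13; mL+mR=294/65 → advance +1; mR−mL=6/65 → turn +1·90°
n=2: pose=(-8,6,S); sL=120/13, sR=120/53; mL=4800/689, mR=60/13; mL+mR=7980/689 → advance +1; mR−mL=-1620/689 → turn -1·90°
n=3: pose=(-8,5,W); sL=10/3, sR=30/13; mL=40/39, mR=5/3; mL+mR=35/13 → advance +1; mR−mL=25/39 → turn +1·90°
n=4: pose=(-9,5,S); sL=120/17, sR=24/13; mL=1152/221, mR=60/17; mL+mR=1932/221 → advance +1; mR−mL=-372/221 → turn -1·90°
n=5: pose=(-9,4,W); sL=12/5, sR=60/29; mL=48/145, mR=6/5; mL+mR=222/145 → advance +1; mR−mL=126/145 → turn +1·90°

0 120/13 8/3 256/39 60/13 -7 7 S
1 60/13 12/5 144/65 30/13 -7 6 W
2 120/13 120/53 4800/689 60/13 -8 6 S
3 10/3 30/13 40/39 5/3 -8 5 W
4 120/17 24/13 1152/221 60/17 -9 5 S
5 12/5 60/29 48/145 6/5 -9 4 W
final -10 4 S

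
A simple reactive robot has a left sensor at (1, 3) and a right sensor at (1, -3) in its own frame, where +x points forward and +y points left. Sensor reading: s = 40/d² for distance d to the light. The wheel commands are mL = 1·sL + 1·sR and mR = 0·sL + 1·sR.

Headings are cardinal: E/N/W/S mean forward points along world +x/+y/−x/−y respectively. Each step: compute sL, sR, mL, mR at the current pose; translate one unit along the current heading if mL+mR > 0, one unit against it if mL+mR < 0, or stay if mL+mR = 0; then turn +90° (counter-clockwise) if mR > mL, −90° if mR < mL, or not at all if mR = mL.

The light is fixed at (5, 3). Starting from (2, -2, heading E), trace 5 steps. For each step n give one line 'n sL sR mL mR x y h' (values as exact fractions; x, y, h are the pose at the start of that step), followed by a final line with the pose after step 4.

n=0: pose=(2,-2,E); sL=5, sR=10/17; mL=95/17, mR=10/17; mL+mR=105/17 → advance +1; mR−mL=-5 → turn -1·90°
n=1: pose=(3,-2,S); sL=40/37, sR=40/61; mL=3920/2257, mR=40/61; mL+mR=5400/2257 → advance +1; mR−mL=-40/37 → turn -1·90°
n=2: pose=(3,-3,W); sL=4/9, sR=20/9; mL=8/3, mR=20/9; mL+mR=44/9 → advance +1; mR−mL=-4/9 → turn -1·90°
n=3: pose=(2,-3,N); sL=40/61, sR=8/5; mL=688/305, mR=8/5; mL+mR=1176/305 → advance +1; mR−mL=-40/61 → turn -1·90°
n=4: pose=(2,-2,E); sL=5, sR=10/17; mL=95/17, mR=10/17; mL+mR=105/17 → advance +1; mR−mL=-5 → turn -1·90°

0 5 10/17 95/17 10/17 2 -2 E
1 40/37 40/61 3920/2257 40/61 3 -2 S
2 4/9 20/9 8/3 20/9 3 -3 W
3 40/61 8/5 688/305 8/5 2 -3 N
4 5 10/17 95/17 10/17 2 -2 E
final 3 -2 S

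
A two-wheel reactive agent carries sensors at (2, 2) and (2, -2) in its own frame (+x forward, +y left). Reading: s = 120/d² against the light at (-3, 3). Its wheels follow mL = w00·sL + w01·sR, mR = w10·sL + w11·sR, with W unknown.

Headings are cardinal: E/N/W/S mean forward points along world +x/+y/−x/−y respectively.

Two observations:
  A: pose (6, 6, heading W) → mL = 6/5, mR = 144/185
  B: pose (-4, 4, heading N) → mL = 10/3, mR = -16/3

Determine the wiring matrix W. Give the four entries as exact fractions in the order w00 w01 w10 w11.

1/2 0 1 -1

obs A: pose=(6,6,W) → sL=12/5, sR=60/37, mL=6/5, mR=144/185
obs B: pose=(-4,4,N) → sL=20/3, sR=12, mL=10/3, mR=-16/3
sensor matrix S = [[12/5, 60/37], [20/3, 12]]; det S = 3328/185
solve [mL_A; mL_B] = S·[w00; w01] and [mR_A; mR_B] = S·[w10; w11]:
  w00 = 1/2, w01 = 0, w10 = 1, w11 = -1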